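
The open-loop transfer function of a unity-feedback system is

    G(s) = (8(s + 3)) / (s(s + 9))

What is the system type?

The denominator has 1 factor of s at the origin (free integrator), so this is a Type 1 system.

Type 1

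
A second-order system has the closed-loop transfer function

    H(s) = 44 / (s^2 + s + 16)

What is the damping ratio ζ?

Compare the denominator to the standard form s^2 + 2ζωₙs + ωₙ².
ωₙ² = 16, so ωₙ = 4 rad/s.
2ζωₙ = 1, so ζ = 1/(2·4) = 0.125.
With ζ = 0.125 the response is underdamped.

ζ = 0.125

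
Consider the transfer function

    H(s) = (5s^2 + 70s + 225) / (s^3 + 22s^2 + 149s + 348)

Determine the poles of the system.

s = -5 ± 2j, -12

The poles are the roots of the denominator s^3 + 22s^2 + 149s + 348 = 0.
Trying s = -12: the polynomial evaluates to 0, so (s + 12) is a factor.
Dividing out leaves s^2 + 10s + 29 = 0.
The quadratic formula then gives s = -5 ± 2j.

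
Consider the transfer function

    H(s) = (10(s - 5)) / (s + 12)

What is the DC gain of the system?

At s = 0 each factor (s + a) contributes a and each (s^2 + bs + c) contributes c.
H(0) = 10·(-5) / ((12)) = -50/12 = -25/6.

H(0) = -25/6 ≈ -4.167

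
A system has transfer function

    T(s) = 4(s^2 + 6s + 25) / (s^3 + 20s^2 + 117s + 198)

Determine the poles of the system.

s = -11, -6, -3

The poles are the roots of the denominator s^3 + 20s^2 + 117s + 198 = 0.
Trying s = -11: the polynomial evaluates to 0, so (s + 11) is a factor.
Dividing out leaves s^2 + 9s + 18 = 0.
Factoring the quadratic: (s + 6)(s + 3) = 0.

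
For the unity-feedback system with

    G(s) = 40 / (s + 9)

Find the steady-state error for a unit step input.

e_ss = 0.1837

G(s) has no poles at the origin.
This is a Type 0 system. Kp = lim_{s→0} G(s) = 40/9.
e_ss = 1/(1 + Kp) = 1/(1 + 40/9) = 9/49 ≈ 0.1837.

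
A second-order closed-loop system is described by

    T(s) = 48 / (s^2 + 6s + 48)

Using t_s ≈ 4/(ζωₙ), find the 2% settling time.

t_s ≈ 1.333 s

Comparing s^2 + 6s + 48 to s^2 + 2ζωₙs + ωₙ²: ωₙ = √48 ≈ 6.928 rad/s and ζ = 6/(2·√48) ≈ 0.4330.
ζωₙ = 6/2 = 3, so t_s ≈ 4/(ζωₙ) = 4/3 ≈ 1.333 s.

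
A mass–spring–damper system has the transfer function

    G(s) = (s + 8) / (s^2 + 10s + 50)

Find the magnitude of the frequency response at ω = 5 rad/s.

|G(j5)| ≈ 0.1688

Substitute s = j5: numerator = 8 + j5, denominator = 25 + j50.
|G(j5)| = |8 + j5| / |25 + j50| = 9.4340 / 55.902 ≈ 0.1688.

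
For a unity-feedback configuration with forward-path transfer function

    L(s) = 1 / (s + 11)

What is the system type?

Type 0

The denominator has no factor of s at the origin — no free integrator — so this is a Type 0 system.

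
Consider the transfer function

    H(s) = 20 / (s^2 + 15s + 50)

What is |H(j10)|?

|H(j10)| ≈ 0.1265

Substitute s = j10: numerator = 20, denominator = -50 + j150.
|H(j10)| = |20| / |-50 + j150| = 20 / 158.11 ≈ 0.1265.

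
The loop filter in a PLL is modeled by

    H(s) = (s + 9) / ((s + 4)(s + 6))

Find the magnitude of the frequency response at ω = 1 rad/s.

Substitute s = j1: numerator = 9 + j1, denominator = 23 + j10.
|H(j1)| = |9 + j1| / |23 + j10| = 9.0554 / 25.080 ≈ 0.3611.

|H(j1)| ≈ 0.3611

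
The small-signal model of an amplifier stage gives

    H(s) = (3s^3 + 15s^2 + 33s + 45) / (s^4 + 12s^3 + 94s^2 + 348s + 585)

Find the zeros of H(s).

s = -3, -1 + 2j, -1 - 2j

Set the numerator to zero: 3s^3 + 15s^2 + 33s + 45 = 0, i.e. 3·(s^3 + 5s^2 + 11s + 15) = 0.
Factoring: (s + 3)(s^2 + 2s + 5) = 0.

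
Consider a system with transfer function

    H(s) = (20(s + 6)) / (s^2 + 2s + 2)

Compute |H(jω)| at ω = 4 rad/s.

Substitute s = j4: numerator = 120 + j80, denominator = -14 + j8.
|H(j4)| = |120 + j80| / |-14 + j8| = 144.22 / 16.125 ≈ 8.944.

|H(j4)| ≈ 8.944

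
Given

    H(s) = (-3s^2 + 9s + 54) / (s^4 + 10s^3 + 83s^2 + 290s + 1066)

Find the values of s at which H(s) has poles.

The poles are the roots of the denominator s^4 + 10s^3 + 83s^2 + 290s + 1066 = 0.
No real roots exist; factor into two real quadratics: (s^2 + 2s + 26)(s^2 + 8s + 41) = 0.
Each quadratic gives a conjugate pair via the quadratic formula.

s = -1 + 5j, -1 - 5j, -4 + 5j, -4 - 5j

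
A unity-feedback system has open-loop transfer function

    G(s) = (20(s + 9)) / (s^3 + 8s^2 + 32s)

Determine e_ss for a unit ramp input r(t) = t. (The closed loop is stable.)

G(s) has one pole at the origin.
This is a Type 1 system. Kv = lim_{s→0} s·G(s) = 180/32 = 45/8.
e_ss = 1/Kv = 1/(45/8) = 8/45 ≈ 0.1778.

e_ss = 0.1778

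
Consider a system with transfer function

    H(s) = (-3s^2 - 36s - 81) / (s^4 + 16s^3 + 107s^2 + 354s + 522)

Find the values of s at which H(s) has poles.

The poles are the roots of the denominator s^4 + 16s^3 + 107s^2 + 354s + 522 = 0.
No real roots exist; factor into two real quadratics: (s^2 + 10s + 29)(s^2 + 6s + 18) = 0.
Each quadratic gives a conjugate pair via the quadratic formula.

s = -5 ± 2j, -3 ± 3j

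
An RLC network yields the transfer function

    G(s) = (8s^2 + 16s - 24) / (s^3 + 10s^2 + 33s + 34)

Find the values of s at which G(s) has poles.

The poles are the roots of the denominator s^3 + 10s^2 + 33s + 34 = 0.
Trying s = -2: the polynomial evaluates to 0, so (s + 2) is a factor.
Dividing out leaves s^2 + 8s + 17 = 0.
The quadratic formula then gives s = -4 ± 1j.

s = -4 + j, -4 - j, -2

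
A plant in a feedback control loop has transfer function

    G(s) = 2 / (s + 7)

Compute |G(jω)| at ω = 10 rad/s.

|G(j10)| ≈ 0.1638

Substitute s = j10: numerator = 2, denominator = 7 + j10.
|G(j10)| = |2| / |7 + j10| = 2 / 12.207 ≈ 0.1638.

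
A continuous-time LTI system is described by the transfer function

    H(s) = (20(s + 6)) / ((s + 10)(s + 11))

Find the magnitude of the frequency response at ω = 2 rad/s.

Substitute s = j2: numerator = 120 + j40, denominator = 106 + j42.
|H(j2)| = |120 + j40| / |106 + j42| = 126.49 / 114.02 ≈ 1.109.

|H(j2)| ≈ 1.109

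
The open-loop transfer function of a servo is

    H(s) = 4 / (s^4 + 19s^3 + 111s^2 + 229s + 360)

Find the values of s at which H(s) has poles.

The poles are the roots of the denominator s^4 + 19s^3 + 111s^2 + 229s + 360 = 0.
Trying s = -8: the polynomial evaluates to 0, so (s + 8) is a factor.
Dividing out leaves s^3 + 11s^2 + 23s + 45 = 0.
This factors further as (s^2 + 2s + 5)(s + 9) = 0.

s = -1 + 2j, -1 - 2j, -8, -9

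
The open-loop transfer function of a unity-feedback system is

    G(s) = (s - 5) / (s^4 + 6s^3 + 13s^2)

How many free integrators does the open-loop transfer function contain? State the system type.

Factor s from the denominator: s^4 + 6s^3 + 13s^2 = s^2·(s^2 + 6s + 13).
There are 2 poles at the origin, so the system is Type 2.

Type 2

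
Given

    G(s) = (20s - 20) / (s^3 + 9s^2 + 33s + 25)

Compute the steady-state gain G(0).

Set s = 0: G(0) = (-20) / (25) = -4/5.

G(0) = -4/5 ≈ -0.8000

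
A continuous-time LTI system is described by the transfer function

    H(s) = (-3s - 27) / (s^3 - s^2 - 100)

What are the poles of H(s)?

s = -2 + 4j, -2 - 4j, 5

The poles are the roots of the denominator s^3 - s^2 - 100 = 0.
Trying s = 5: the polynomial evaluates to 0, so (s - 5) is a factor.
Dividing out leaves s^2 + 4s + 20 = 0.
The quadratic formula then gives s = -2 ± 4j.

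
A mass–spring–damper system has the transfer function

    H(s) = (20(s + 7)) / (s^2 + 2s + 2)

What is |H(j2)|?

Substitute s = j2: numerator = 140 + j40, denominator = -2 + j4.
|H(j2)| = |140 + j40| / |-2 + j4| = 145.60 / 4.4721 ≈ 32.56.

|H(j2)| ≈ 32.56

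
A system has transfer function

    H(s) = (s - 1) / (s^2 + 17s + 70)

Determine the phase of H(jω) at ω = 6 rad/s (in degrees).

At s = j6: numerator = -1 + j6, denominator = 34 + j102.
∠H = ∠num − ∠den = 99.462° − (71.565°) = 27.90°.

∠H(j6) ≈ 27.90°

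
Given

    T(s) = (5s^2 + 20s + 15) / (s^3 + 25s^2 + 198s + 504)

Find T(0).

T(0) = 5/168 ≈ 0.02976

Set s = 0: T(0) = (15) / (504) = 5/168.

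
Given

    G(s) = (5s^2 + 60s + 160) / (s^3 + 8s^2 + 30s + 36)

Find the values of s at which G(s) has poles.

The poles are the roots of the denominator s^3 + 8s^2 + 30s + 36 = 0.
Trying s = -2: the polynomial evaluates to 0, so (s + 2) is a factor.
Dividing out leaves s^2 + 6s + 18 = 0.
The quadratic formula then gives s = -3 ± 3j.

s = -3 + 3j, -3 - 3j, -2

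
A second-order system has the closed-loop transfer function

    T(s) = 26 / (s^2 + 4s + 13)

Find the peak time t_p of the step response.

t_p ≈ 1.047 s

Comparing s^2 + 4s + 13 to s^2 + 2ζωₙs + ωₙ²: ωₙ = √13 ≈ 3.606 rad/s and ζ = 4/(2·√13) ≈ 0.5547.
ζωₙ = 4/2 = 2, so ω_d = ωₙ√(1−ζ²) = √(ωₙ² − (ζωₙ)²) = √(13 − 2²) = √9 = 3 rad/s.
t_p = π/ω_d = π/3 ≈ 1.047 s.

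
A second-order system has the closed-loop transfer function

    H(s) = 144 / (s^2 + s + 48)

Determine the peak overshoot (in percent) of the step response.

Comparing s^2 + s + 48 to s^2 + 2ζωₙs + ωₙ²: ωₙ = √48 ≈ 6.928 rad/s and ζ = 1/(2·√48) ≈ 0.07217.
%OS = 100·exp(−πζ/√(1−ζ²)) = 100·exp(−π·0.07217/√(1−0.07217²)) ≈ 79.7%.

%OS ≈ 79.7%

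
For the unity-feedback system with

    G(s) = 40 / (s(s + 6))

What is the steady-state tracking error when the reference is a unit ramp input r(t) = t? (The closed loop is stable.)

G(s) has one pole at the origin.
This is a Type 1 system. Kv = lim_{s→0} s·G(s) = 40/6 = 20/3.
e_ss = 1/Kv = 1/(20/3) = 3/20 ≈ 0.1500.

e_ss = 0.1500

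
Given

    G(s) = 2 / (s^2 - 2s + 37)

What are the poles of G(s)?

The poles are the roots of the denominator s^2 - 2s + 37 = 0.
Using the quadratic formula: s = (2 ± √(-144))/2 = 1 ± 6j.

s = 1 + 6j, 1 - 6j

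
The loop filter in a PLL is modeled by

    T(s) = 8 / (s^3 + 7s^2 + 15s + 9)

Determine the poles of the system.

s = -3, -3, -1

The poles are the roots of the denominator s^3 + 7s^2 + 15s + 9 = 0.
Trying s = -3: the polynomial evaluates to 0, so (s + 3) is a factor.
Dividing out leaves s^2 + 4s + 3 = 0.
Factoring the quadratic: (s + 3)(s + 1) = 0.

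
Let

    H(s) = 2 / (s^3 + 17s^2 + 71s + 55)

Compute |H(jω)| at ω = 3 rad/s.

|H(j3)| ≈ 0.009513

Substitute s = j3: numerator = 2, denominator = -98 + j186.
|H(j3)| = |2| / |-98 + j186| = 2 / 210.24 ≈ 0.009513.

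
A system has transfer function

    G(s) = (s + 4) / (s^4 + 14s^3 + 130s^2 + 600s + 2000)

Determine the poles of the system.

s = -5 ± 5j, -2 ± 6j

The poles are the roots of the denominator s^4 + 14s^3 + 130s^2 + 600s + 2000 = 0.
No real roots exist; factor into two real quadratics: (s^2 + 10s + 50)(s^2 + 4s + 40) = 0.
Each quadratic gives a conjugate pair via the quadratic formula.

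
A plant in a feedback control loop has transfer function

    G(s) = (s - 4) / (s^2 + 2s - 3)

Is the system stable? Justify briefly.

unstable

The denominator s^2 + 2s - 3 factors as (s - 1)(s + 3), giving poles at s = 1, -3.
Since the pole(s) at s = 1 lie in the right half-plane, the system is unstable.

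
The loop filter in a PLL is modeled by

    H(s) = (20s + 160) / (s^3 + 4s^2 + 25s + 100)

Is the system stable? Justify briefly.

marginally stable

The denominator s^3 + 4s^2 + 25s + 100 factors as (s^2 + 25)(s + 4), giving poles at s = 5j, -5j, -4.
Since the simple pole(s) at s = ±5j lie on the jω-axis with none in the right half-plane, the system is marginally stable.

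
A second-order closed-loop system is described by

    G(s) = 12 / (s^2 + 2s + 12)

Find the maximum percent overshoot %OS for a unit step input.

Comparing s^2 + 2s + 12 to s^2 + 2ζωₙs + ωₙ²: ωₙ = √12 ≈ 3.464 rad/s and ζ = 2/(2·√12) ≈ 0.2887.
%OS = 100·exp(−πζ/√(1−ζ²)) = 100·exp(−π·0.2887/√(1−0.2887²)) ≈ 38.8%.

%OS ≈ 38.8%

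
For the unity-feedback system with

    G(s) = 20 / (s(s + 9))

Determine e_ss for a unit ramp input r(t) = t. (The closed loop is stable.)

G(s) has one pole at the origin.
This is a Type 1 system. Kv = lim_{s→0} s·G(s) = 20/9.
e_ss = 1/Kv = 1/(20/9) = 9/20 ≈ 0.4500.

e_ss = 0.4500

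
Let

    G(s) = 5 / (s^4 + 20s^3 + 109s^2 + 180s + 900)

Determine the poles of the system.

s = -10, -10, ±3j

The poles are the roots of the denominator s^4 + 20s^3 + 109s^2 + 180s + 900 = 0.
Trying s = -10: the polynomial evaluates to 0, so (s + 10) is a factor.
Dividing out leaves s^3 + 10s^2 + 9s + 90 = 0.
This factors further as (s + 10)(s^2 + 9) = 0.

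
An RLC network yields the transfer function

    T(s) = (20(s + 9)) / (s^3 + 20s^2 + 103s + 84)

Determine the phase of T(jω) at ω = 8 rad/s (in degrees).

At s = j8: numerator = 180 + j160, denominator = -1196 + j312.
∠T = ∠num − ∠den = 41.634° − (165.38°) = -123.7°.

∠T(j8) ≈ -123.7°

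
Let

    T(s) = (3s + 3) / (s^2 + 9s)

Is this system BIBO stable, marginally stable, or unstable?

marginally stable

The denominator s^2 + 9s factors as s(s + 9), giving poles at s = 0, -9.
Since the simple pole(s) at s = 0 lie on the jω-axis with none in the right half-plane, the system is marginally stable.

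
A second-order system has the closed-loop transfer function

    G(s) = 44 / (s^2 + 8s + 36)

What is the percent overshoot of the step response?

%OS ≈ 6.02%

Comparing s^2 + 8s + 36 to s^2 + 2ζωₙs + ωₙ²: ωₙ = 6 rad/s and ζ = 8/(2·6) ≈ 0.6667.
%OS = 100·exp(−πζ/√(1−ζ²)) = 100·exp(−π·0.6667/√(1−0.6667²)) ≈ 6.02%.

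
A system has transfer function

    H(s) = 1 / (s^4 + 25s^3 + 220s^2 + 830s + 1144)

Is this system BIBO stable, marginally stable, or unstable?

The denominator s^4 + 25s^3 + 220s^2 + 830s + 1144 factors as (s + 4)(s^2 + 10s + 26)(s + 11), giving poles at s = -4, -5 ± j, -11.
Since all poles lie strictly in the left half-plane, the system is stable.

stable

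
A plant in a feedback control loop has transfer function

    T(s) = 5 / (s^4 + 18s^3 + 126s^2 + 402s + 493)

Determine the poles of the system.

The poles are the roots of the denominator s^4 + 18s^3 + 126s^2 + 402s + 493 = 0.
No real roots exist; factor into two real quadratics: (s^2 + 8s + 17)(s^2 + 10s + 29) = 0.
Each quadratic gives a conjugate pair via the quadratic formula.

s = -4 ± j, -5 ± 2j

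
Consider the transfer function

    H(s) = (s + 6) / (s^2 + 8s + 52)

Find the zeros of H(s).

s = -6

Set the numerator to zero: s + 6 = 0.
So s = -6.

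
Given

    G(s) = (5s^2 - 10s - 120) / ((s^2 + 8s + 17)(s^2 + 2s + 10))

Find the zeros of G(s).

s = -4, 6

Set the numerator to zero: 5s^2 - 10s - 120 = 0, i.e. 5·(s^2 - 2s - 24) = 0.
Factoring: (s + 4)(s - 6) = 0.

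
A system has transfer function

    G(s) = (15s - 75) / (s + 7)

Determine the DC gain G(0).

G(0) = -75/7 ≈ -10.71

Set s = 0: G(0) = (-75) / (7) = -75/7.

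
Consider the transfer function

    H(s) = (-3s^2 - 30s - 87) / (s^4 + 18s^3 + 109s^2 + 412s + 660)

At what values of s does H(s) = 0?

s = -5 ± 2j

Set the numerator to zero: -3s^2 - 30s - 87 = 0, i.e. -3·(s^2 + 10s + 29) = 0.
Factoring: (s^2 + 10s + 29) = 0.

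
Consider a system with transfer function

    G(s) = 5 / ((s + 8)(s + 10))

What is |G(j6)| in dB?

Substitute s = j6: numerator = 5, denominator = 44 + j108.
|G(j6)| = |5| / |44 + j108| = 5 / 116.62 ≈ 0.04287.
In decibels: 20·log₁₀(0.04287) ≈ -27.4 dB.

|G(j6)|_dB ≈ -27.4 dB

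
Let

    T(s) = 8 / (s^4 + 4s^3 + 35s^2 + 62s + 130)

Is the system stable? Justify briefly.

stable

The denominator s^4 + 4s^3 + 35s^2 + 62s + 130 factors as (s^2 + 2s + 26)(s^2 + 2s + 5), giving poles at s = -1 + 5j, -1 - 5j, -1 + 2j, -1 - 2j.
Since all poles lie strictly in the left half-plane, the system is stable.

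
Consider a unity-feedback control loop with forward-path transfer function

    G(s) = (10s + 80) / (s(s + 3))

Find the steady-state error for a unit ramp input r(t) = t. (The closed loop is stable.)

G(s) has one pole at the origin.
This is a Type 1 system. Kv = lim_{s→0} s·G(s) = 80/3.
e_ss = 1/Kv = 1/(80/3) = 3/80 ≈ 0.03750.

e_ss = 0.03750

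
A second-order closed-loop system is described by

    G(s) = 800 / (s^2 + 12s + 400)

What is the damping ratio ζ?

ζ = 0.3

Compare the denominator to the standard form s^2 + 2ζωₙs + ωₙ².
ωₙ² = 400, so ωₙ = 20 rad/s.
2ζωₙ = 12, so ζ = 12/(2·20) = 0.3.
With ζ = 0.3 the response is underdamped.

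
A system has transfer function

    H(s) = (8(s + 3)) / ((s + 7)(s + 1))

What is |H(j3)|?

|H(j3)| ≈ 1.409

Substitute s = j3: numerator = 24 + j24, denominator = -2 + j24.
|H(j3)| = |24 + j24| / |-2 + j24| = 33.941 / 24.083 ≈ 1.409.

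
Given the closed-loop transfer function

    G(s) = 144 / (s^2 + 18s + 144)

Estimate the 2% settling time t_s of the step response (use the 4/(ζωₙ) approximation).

Comparing s^2 + 18s + 144 to s^2 + 2ζωₙs + ωₙ²: ωₙ = 12 rad/s and ζ = 18/(2·12) = 0.75.
ζωₙ = 18/2 = 9, so t_s ≈ 4/(ζωₙ) = 4/9 ≈ 0.4444 s.

t_s ≈ 0.4444 s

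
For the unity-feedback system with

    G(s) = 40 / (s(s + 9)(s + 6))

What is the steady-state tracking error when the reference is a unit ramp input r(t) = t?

G(s) has one pole at the origin.
This is a Type 1 system. Kv = lim_{s→0} s·G(s) = 40/54 = 20/27.
e_ss = 1/Kv = 1/(20/27) = 27/20 ≈ 1.350.

e_ss = 1.350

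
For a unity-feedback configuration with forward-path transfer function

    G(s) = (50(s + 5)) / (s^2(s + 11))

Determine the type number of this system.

The denominator has 2 factors of s at the origin (free integrators), so this is a Type 2 system.

Type 2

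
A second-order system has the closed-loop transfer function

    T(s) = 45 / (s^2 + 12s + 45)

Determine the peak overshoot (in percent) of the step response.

%OS ≈ 0.187%

Comparing s^2 + 12s + 45 to s^2 + 2ζωₙs + ωₙ²: ωₙ = √45 ≈ 6.708 rad/s and ζ = 12/(2·√45) ≈ 0.8944.
%OS = 100·exp(−πζ/√(1−ζ²)) = 100·exp(−π·0.8944/√(1−0.8944²)) ≈ 0.187%.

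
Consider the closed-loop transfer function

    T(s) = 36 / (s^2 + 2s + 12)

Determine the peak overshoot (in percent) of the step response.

Comparing s^2 + 2s + 12 to s^2 + 2ζωₙs + ωₙ²: ωₙ = √12 ≈ 3.464 rad/s and ζ = 2/(2·√12) ≈ 0.2887.
%OS = 100·exp(−πζ/√(1−ζ²)) = 100·exp(−π·0.2887/√(1−0.2887²)) ≈ 38.8%.

%OS ≈ 38.8%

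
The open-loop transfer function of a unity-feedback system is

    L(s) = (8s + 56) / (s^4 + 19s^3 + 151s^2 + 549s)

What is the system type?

Factor s from the denominator: s^4 + 19s^3 + 151s^2 + 549s = s·(s^3 + 19s^2 + 151s + 549).
There is 1 pole at the origin, so the system is Type 1.

Type 1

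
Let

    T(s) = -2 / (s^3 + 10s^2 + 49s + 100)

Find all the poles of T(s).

s = -4, -3 ± 4j

The poles are the roots of the denominator s^3 + 10s^2 + 49s + 100 = 0.
Trying s = -4: the polynomial evaluates to 0, so (s + 4) is a factor.
Dividing out leaves s^2 + 6s + 25 = 0.
The quadratic formula then gives s = -3 ± 4j.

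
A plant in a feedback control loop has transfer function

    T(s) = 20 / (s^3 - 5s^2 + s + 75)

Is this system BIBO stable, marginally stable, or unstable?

unstable

The denominator s^3 - 5s^2 + s + 75 factors as (s + 3)(s^2 - 8s + 25), giving poles at s = -3, 4 + 3j, 4 - 3j.
Since the pole(s) at s = 4 ± 3j lie in the right half-plane, the system is unstable.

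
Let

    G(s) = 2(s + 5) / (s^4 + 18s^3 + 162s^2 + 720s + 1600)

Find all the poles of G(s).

s = -5 + 5j, -5 - 5j, -4 + 4j, -4 - 4j

The poles are the roots of the denominator s^4 + 18s^3 + 162s^2 + 720s + 1600 = 0.
No real roots exist; factor into two real quadratics: (s^2 + 10s + 50)(s^2 + 8s + 32) = 0.
Each quadratic gives a conjugate pair via the quadratic formula.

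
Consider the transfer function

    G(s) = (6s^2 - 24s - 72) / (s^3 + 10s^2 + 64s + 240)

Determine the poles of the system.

s = -2 + 6j, -2 - 6j, -6

The poles are the roots of the denominator s^3 + 10s^2 + 64s + 240 = 0.
Trying s = -6: the polynomial evaluates to 0, so (s + 6) is a factor.
Dividing out leaves s^2 + 4s + 40 = 0.
The quadratic formula then gives s = -2 ± 6j.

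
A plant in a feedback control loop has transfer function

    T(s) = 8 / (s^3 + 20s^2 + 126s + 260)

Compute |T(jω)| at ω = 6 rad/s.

Substitute s = j6: numerator = 8, denominator = -460 + j540.
|T(j6)| = |8| / |-460 + j540| = 8 / 709.37 ≈ 0.01128.

|T(j6)| ≈ 0.01128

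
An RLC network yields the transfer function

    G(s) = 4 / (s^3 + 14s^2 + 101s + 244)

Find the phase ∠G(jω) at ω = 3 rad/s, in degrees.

At s = j3: numerator = 4, denominator = 118 + j276.
∠G = ∠num − ∠den = 0° − (66.852°) = -66.85°.

∠G(j3) ≈ -66.85°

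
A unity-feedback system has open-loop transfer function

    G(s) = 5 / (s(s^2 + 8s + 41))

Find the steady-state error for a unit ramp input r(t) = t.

G(s) has one pole at the origin.
This is a Type 1 system. Kv = lim_{s→0} s·G(s) = 5/41.
e_ss = 1/Kv = 1/(5/41) = 41/5 ≈ 8.200.

e_ss = 8.200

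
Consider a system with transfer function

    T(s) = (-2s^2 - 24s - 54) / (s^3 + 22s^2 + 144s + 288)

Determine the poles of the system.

s = -4, -6, -12

The poles are the roots of the denominator s^3 + 22s^2 + 144s + 288 = 0.
Trying s = -4: the polynomial evaluates to 0, so (s + 4) is a factor.
Dividing out leaves s^2 + 18s + 72 = 0.
Factoring the quadratic: (s + 6)(s + 12) = 0.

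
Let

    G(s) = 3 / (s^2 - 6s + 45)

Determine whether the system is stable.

The denominator s^2 - 6s + 45 factors as (s^2 - 6s + 45), giving poles at s = 3 + 6j, 3 - 6j.
Since the pole(s) at s = 3 ± 6j lie in the right half-plane, the system is unstable.

unstable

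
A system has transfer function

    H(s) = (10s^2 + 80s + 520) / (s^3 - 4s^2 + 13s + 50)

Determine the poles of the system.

s = 3 + 4j, 3 - 4j, -2

The poles are the roots of the denominator s^3 - 4s^2 + 13s + 50 = 0.
Trying s = -2: the polynomial evaluates to 0, so (s + 2) is a factor.
Dividing out leaves s^2 - 6s + 25 = 0.
The quadratic formula then gives s = 3 ± 4j.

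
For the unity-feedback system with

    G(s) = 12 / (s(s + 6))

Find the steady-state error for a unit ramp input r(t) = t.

e_ss = 0.5000

G(s) has one pole at the origin.
This is a Type 1 system. Kv = lim_{s→0} s·G(s) = 12/6 = 2.
e_ss = 1/Kv = 1/(2) = 1/2 ≈ 0.5000.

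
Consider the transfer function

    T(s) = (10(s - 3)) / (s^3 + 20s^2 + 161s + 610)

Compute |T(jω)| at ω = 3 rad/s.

Substitute s = j3: numerator = -30 + j30, denominator = 430 + j456.
|T(j3)| = |-30 + j30| / |430 + j456| = 42.426 / 626.77 ≈ 0.06769.

|T(j3)| ≈ 0.06769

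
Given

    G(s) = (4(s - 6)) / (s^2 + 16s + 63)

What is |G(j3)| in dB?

Substitute s = j3: numerator = -24 + j12, denominator = 54 + j48.
|G(j3)| = |-24 + j12| / |54 + j48| = 26.833 / 72.250 ≈ 0.3714.
In decibels: 20·log₁₀(0.3714) ≈ -8.60 dB.

|G(j3)|_dB ≈ -8.60 dB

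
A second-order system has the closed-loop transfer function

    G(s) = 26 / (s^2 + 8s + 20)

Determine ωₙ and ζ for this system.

ωₙ ≈ 4.472 rad/s, ζ ≈ 0.8944

Compare the denominator to the standard form s^2 + 2ζωₙs + ωₙ².
ωₙ² = 20, so ωₙ = √20 ≈ 4.472 rad/s.
2ζωₙ = 8, so ζ = 8/(2·√20) ≈ 0.8944.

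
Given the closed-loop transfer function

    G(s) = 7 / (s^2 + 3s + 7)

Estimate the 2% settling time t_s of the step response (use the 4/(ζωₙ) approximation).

Comparing s^2 + 3s + 7 to s^2 + 2ζωₙs + ωₙ²: ωₙ = √7 ≈ 2.646 rad/s and ζ = 3/(2·√7) ≈ 0.5669.
ζωₙ = 3/2 = 1.5, so t_s ≈ 4/(ζωₙ) = 4/1.5 ≈ 2.667 s.

t_s ≈ 2.667 s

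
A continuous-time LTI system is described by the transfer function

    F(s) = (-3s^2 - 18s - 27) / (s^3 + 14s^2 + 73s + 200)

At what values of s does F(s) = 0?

s = -3, -3

Set the numerator to zero: -3s^2 - 18s - 27 = 0, i.e. -3·(s^2 + 6s + 9) = 0.
Factoring: (s + 3)^2 = 0.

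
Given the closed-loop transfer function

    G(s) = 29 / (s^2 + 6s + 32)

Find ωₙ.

ωₙ ≈ 5.657 rad/s

Compare the denominator to the standard form s^2 + 2ζωₙs + ωₙ².
ωₙ² = 32, so ωₙ = √32 ≈ 5.657 rad/s.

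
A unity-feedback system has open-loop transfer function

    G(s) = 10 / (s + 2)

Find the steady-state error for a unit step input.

e_ss = 0.1667

G(s) has no poles at the origin.
This is a Type 0 system. Kp = lim_{s→0} G(s) = 10/2 = 5.
e_ss = 1/(1 + Kp) = 1/(1 + 5) = 1/6 ≈ 0.1667.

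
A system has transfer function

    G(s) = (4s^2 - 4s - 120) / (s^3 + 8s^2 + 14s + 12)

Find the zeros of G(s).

Set the numerator to zero: 4s^2 - 4s - 120 = 0, i.e. 4·(s^2 - s - 30) = 0.
Factoring: (s - 6)(s + 5) = 0.

s = 6, -5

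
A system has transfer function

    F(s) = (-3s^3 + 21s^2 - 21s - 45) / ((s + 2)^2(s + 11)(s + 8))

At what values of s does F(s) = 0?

s = 3, -1, 5

Set the numerator to zero: -3s^3 + 21s^2 - 21s - 45 = 0, i.e. -3·(s^3 - 7s^2 + 7s + 15) = 0.
Factoring: (s - 3)(s + 1)(s - 5) = 0.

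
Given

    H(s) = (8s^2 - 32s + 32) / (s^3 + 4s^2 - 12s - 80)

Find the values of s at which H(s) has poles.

s = -4 + 2j, -4 - 2j, 4

The poles are the roots of the denominator s^3 + 4s^2 - 12s - 80 = 0.
Trying s = 4: the polynomial evaluates to 0, so (s - 4) is a factor.
Dividing out leaves s^2 + 8s + 20 = 0.
The quadratic formula then gives s = -4 ± 2j.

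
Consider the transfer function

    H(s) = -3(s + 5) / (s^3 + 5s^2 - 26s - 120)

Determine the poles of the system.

The poles are the roots of the denominator s^3 + 5s^2 - 26s - 120 = 0.
Trying s = -6: the polynomial evaluates to 0, so (s + 6) is a factor.
Dividing out leaves s^2 - s - 20 = 0.
Factoring the quadratic: (s + 4)(s - 5) = 0.

s = -6, -4, 5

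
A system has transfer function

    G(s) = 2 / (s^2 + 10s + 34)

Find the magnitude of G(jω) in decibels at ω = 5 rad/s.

Substitute s = j5: numerator = 2, denominator = 9 + j50.
|G(j5)| = |2| / |9 + j50| = 2 / 50.804 ≈ 0.03937.
In decibels: 20·log₁₀(0.03937) ≈ -28.1 dB.

|G(j5)|_dB ≈ -28.1 dB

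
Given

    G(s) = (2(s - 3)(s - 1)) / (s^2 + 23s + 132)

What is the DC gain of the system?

Set s = 0: G(0) = (6) / (132) = 1/22.

G(0) = 1/22 ≈ 0.04545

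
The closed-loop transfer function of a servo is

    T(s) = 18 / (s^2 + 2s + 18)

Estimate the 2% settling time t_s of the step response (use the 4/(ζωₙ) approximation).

t_s ≈ 4 s

Comparing s^2 + 2s + 18 to s^2 + 2ζωₙs + ωₙ²: ωₙ = √18 ≈ 4.243 rad/s and ζ = 2/(2·√18) ≈ 0.2357.
ζωₙ = 2/2 = 1, so t_s ≈ 4/(ζωₙ) = 4/1 = 4 s.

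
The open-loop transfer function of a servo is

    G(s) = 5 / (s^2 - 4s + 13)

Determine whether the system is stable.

The denominator s^2 - 4s + 13 factors as (s^2 - 4s + 13), giving poles at s = 2 + 3j, 2 - 3j.
Since the pole(s) at s = 2 ± 3j lie in the right half-plane, the system is unstable.

unstable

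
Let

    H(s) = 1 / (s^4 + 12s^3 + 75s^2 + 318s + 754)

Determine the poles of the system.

s = -1 + 5j, -1 - 5j, -5 + 2j, -5 - 2j

The poles are the roots of the denominator s^4 + 12s^3 + 75s^2 + 318s + 754 = 0.
No real roots exist; factor into two real quadratics: (s^2 + 2s + 26)(s^2 + 10s + 29) = 0.
Each quadratic gives a conjugate pair via the quadratic formula.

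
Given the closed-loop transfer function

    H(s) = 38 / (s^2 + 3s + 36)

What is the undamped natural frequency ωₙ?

ωₙ = 6 rad/s

Compare the denominator to the standard form s^2 + 2ζωₙs + ωₙ².
ωₙ² = 36, so ωₙ = 6 rad/s.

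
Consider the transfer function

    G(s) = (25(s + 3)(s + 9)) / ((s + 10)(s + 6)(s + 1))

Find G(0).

G(0) = 45/4 ≈ 11.25

At s = 0 each factor (s + a) contributes a and each (s^2 + bs + c) contributes c.
G(0) = 25·(3) · (9) / ((10) · (6) · (1)) = 675/60 = 45/4.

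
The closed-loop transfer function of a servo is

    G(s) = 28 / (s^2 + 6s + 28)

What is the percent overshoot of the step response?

%OS ≈ 11.5%

Comparing s^2 + 6s + 28 to s^2 + 2ζωₙs + ωₙ²: ωₙ = √28 ≈ 5.292 rad/s and ζ = 6/(2·√28) ≈ 0.5669.
%OS = 100·exp(−πζ/√(1−ζ²)) = 100·exp(−π·0.5669/√(1−0.5669²)) ≈ 11.5%.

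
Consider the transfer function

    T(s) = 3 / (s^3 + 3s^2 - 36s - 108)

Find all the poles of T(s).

The poles are the roots of the denominator s^3 + 3s^2 - 36s - 108 = 0.
Trying s = 6: the polynomial evaluates to 0, so (s - 6) is a factor.
Dividing out leaves s^2 + 9s + 18 = 0.
Factoring the quadratic: (s + 6)(s + 3) = 0.

s = 6, -6, -3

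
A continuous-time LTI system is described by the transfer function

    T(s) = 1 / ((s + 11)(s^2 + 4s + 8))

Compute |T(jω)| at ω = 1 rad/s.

Substitute s = j1: numerator = 1, denominator = 73 + j51.
|T(j1)| = |1| / |73 + j51| = 1 / 89.051 ≈ 0.01123.

|T(j1)| ≈ 0.01123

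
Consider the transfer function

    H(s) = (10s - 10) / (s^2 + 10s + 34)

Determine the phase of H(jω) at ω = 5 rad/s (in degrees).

At s = j5: numerator = -10 + j50, denominator = 9 + j50.
∠H = ∠num − ∠den = 101.31° − (79.796°) = 21.51°.

∠H(j5) ≈ 21.51°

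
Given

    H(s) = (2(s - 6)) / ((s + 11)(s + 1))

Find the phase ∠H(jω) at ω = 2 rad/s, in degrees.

At s = j2: numerator = -12 + j4, denominator = 7 + j24.
∠H = ∠num − ∠den = 161.57° − (73.740°) = 87.83°.

∠H(j2) ≈ 87.83°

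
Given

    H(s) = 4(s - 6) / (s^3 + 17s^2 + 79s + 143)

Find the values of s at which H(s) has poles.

The poles are the roots of the denominator s^3 + 17s^2 + 79s + 143 = 0.
Trying s = -11: the polynomial evaluates to 0, so (s + 11) is a factor.
Dividing out leaves s^2 + 6s + 13 = 0.
The quadratic formula then gives s = -3 ± 2j.

s = -3 + 2j, -3 - 2j, -11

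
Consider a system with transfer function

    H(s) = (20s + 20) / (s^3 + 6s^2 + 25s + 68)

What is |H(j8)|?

|H(j8)| ≈ 0.3631

Substitute s = j8: numerator = 20 + j160, denominator = -316 - j312.
|H(j8)| = |20 + j160| / |-316 - j312| = 161.25 / 444.07 ≈ 0.3631.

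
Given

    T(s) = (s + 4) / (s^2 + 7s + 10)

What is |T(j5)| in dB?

|T(j5)|_dB ≈ -15.5 dB

Substitute s = j5: numerator = 4 + j5, denominator = -15 + j35.
|T(j5)| = |4 + j5| / |-15 + j35| = 6.4031 / 38.079 ≈ 0.1682.
In decibels: 20·log₁₀(0.1682) ≈ -15.5 dB.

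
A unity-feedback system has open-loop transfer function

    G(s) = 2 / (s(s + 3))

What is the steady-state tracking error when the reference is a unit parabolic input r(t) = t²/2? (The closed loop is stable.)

e_ss = ∞

G(s) has one pole at the origin.
This is a Type 1 system; Ka = lim_{s→0} s^2·G(s) = 0, so the steady-state error for a parabola input is infinite.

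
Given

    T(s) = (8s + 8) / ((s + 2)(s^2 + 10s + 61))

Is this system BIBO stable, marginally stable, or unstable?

The poles can be read from the denominator factors: s = -2, -5 ± 6j.
Since all poles lie strictly in the left half-plane, the system is stable.

stable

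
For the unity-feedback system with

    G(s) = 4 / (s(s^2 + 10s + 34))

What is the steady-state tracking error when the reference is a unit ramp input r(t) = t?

e_ss = 8.500

G(s) has one pole at the origin.
This is a Type 1 system. Kv = lim_{s→0} s·G(s) = 4/34 = 2/17.
e_ss = 1/Kv = 1/(2/17) = 17/2 ≈ 8.500.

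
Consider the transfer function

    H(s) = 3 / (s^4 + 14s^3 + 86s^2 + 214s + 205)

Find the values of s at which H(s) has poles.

s = -2 + j, -2 - j, -5 + 4j, -5 - 4j

The poles are the roots of the denominator s^4 + 14s^3 + 86s^2 + 214s + 205 = 0.
No real roots exist; factor into two real quadratics: (s^2 + 4s + 5)(s^2 + 10s + 41) = 0.
Each quadratic gives a conjugate pair via the quadratic formula.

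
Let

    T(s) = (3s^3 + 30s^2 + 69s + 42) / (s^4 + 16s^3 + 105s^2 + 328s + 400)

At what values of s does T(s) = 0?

Set the numerator to zero: 3s^3 + 30s^2 + 69s + 42 = 0, i.e. 3·(s^3 + 10s^2 + 23s + 14) = 0.
Factoring: (s + 2)(s + 7)(s + 1) = 0.

s = -2, -7, -1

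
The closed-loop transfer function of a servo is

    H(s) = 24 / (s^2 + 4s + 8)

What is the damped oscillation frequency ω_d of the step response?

ω_d = 2 rad/s

Comparing s^2 + 4s + 8 to s^2 + 2ζωₙs + ωₙ²: ωₙ = √8 ≈ 2.828 rad/s and ζ = 4/(2·√8) ≈ 0.7071.
ζωₙ = 4/2 = 2, so ω_d = ωₙ√(1−ζ²) = √(ωₙ² − (ζωₙ)²) = √(8 − 2²) = √4 = 2 rad/s.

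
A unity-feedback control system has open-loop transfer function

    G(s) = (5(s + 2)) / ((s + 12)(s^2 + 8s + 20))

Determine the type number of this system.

The denominator has no factor of s at the origin — no free integrator — so this is a Type 0 system.

Type 0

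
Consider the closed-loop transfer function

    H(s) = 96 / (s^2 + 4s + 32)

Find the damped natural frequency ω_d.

ω_d ≈ 5.292 rad/s

Comparing s^2 + 4s + 32 to s^2 + 2ζωₙs + ωₙ²: ωₙ = √32 ≈ 5.657 rad/s and ζ = 4/(2·√32) ≈ 0.3536.
ζωₙ = 4/2 = 2, so ω_d = ωₙ√(1−ζ²) = √(ωₙ² − (ζωₙ)²) = √(32 − 2²) = √28 ≈ 5.292 rad/s.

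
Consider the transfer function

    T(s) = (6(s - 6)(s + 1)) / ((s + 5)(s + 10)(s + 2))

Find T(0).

At s = 0 each factor (s + a) contributes a and each (s^2 + bs + c) contributes c.
T(0) = 6·(-6) · (1) / ((5) · (10) · (2)) = -36/100 = -9/25.

T(0) = -9/25 ≈ -0.3600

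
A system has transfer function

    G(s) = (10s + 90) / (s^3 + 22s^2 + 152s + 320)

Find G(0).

Set s = 0: G(0) = (90) / (320) = 9/32.

G(0) = 9/32 ≈ 0.2812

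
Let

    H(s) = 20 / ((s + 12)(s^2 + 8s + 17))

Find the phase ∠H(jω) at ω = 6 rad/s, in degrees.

At s = j6: numerator = 20, denominator = -516 + j462.
∠H = ∠num − ∠den = 0° − (138.16°) = -138.2°.

∠H(j6) ≈ -138.2°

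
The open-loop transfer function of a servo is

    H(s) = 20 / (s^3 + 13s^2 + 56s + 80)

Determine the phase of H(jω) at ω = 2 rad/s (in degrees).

∠H(j2) ≈ -74.93°

At s = j2: numerator = 20, denominator = 28 + j104.
∠H = ∠num − ∠den = 0° − (74.932°) = -74.93°.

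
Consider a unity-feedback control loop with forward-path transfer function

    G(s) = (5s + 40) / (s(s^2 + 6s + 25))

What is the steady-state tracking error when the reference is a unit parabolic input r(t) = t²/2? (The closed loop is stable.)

G(s) has one pole at the origin.
This is a Type 1 system; Ka = lim_{s→0} s^2·G(s) = 0, so the steady-state error for a parabola input is infinite.

e_ss = ∞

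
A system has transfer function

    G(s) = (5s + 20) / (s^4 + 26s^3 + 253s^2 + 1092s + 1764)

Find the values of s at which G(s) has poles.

The poles are the roots of the denominator s^4 + 26s^3 + 253s^2 + 1092s + 1764 = 0.
Trying s = -6: the polynomial evaluates to 0, so (s + 6) is a factor.
Dividing out leaves s^3 + 20s^2 + 133s + 294 = 0.
This factors further as (s + 7)^2(s + 6) = 0.

s = -6, -7, -7, -6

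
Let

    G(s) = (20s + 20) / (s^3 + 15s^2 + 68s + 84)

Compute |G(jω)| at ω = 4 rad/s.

Substitute s = j4: numerator = 20 + j80, denominator = -156 + j208.
|G(j4)| = |20 + j80| / |-156 + j208| = 82.462 / 260 ≈ 0.3172.

|G(j4)| ≈ 0.3172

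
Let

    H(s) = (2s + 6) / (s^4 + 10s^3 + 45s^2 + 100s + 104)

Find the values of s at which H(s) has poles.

s = -3 ± 2j, -2 ± 2j

The poles are the roots of the denominator s^4 + 10s^3 + 45s^2 + 100s + 104 = 0.
No real roots exist; factor into two real quadratics: (s^2 + 6s + 13)(s^2 + 4s + 8) = 0.
Each quadratic gives a conjugate pair via the quadratic formula.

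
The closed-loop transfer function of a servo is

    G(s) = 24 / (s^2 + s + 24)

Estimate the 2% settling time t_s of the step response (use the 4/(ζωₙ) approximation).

t_s ≈ 8 s

Comparing s^2 + s + 24 to s^2 + 2ζωₙs + ωₙ²: ωₙ = √24 ≈ 4.899 rad/s and ζ = 1/(2·√24) ≈ 0.1021.
ζωₙ = 1/2 = 0.5, so t_s ≈ 4/(ζωₙ) = 4/0.5 = 8 s.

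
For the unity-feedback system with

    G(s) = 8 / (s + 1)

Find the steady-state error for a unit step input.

G(s) has no poles at the origin.
This is a Type 0 system. Kp = lim_{s→0} G(s) = 8/1.
e_ss = 1/(1 + Kp) = 1/(1 + 8) = 1/9 ≈ 0.1111.

e_ss = 0.1111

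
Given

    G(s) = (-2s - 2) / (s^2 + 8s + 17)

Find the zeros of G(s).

Set the numerator to zero: -2s - 2 = 0, i.e. -2·(s + 1) = 0.
So s = -1.

s = -1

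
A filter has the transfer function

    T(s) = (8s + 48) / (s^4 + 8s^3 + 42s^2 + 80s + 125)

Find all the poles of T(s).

s = -1 ± 2j, -3 ± 4j

The poles are the roots of the denominator s^4 + 8s^3 + 42s^2 + 80s + 125 = 0.
No real roots exist; factor into two real quadratics: (s^2 + 2s + 5)(s^2 + 6s + 25) = 0.
Each quadratic gives a conjugate pair via the quadratic formula.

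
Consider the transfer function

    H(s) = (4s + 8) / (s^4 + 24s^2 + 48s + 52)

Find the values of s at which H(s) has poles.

The poles are the roots of the denominator s^4 + 24s^2 + 48s + 52 = 0.
No real roots exist; factor into two real quadratics: (s^2 + 2s + 2)(s^2 - 2s + 26) = 0.
Each quadratic gives a conjugate pair via the quadratic formula.

s = -1 ± j, 1 ± 5j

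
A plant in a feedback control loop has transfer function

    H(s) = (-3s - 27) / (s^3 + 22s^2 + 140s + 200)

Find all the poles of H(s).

s = -10, -10, -2

The poles are the roots of the denominator s^3 + 22s^2 + 140s + 200 = 0.
Trying s = -10: the polynomial evaluates to 0, so (s + 10) is a factor.
Dividing out leaves s^2 + 12s + 20 = 0.
Factoring the quadratic: (s + 10)(s + 2) = 0.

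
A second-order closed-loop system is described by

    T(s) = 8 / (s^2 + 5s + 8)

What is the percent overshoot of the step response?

%OS ≈ 0.264%

Comparing s^2 + 5s + 8 to s^2 + 2ζωₙs + ωₙ²: ωₙ = √8 ≈ 2.828 rad/s and ζ = 5/(2·√8) ≈ 0.8839.
%OS = 100·exp(−πζ/√(1−ζ²)) = 100·exp(−π·0.8839/√(1−0.8839²)) ≈ 0.264%.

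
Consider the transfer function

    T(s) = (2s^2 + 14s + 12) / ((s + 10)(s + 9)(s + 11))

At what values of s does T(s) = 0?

Set the numerator to zero: 2s^2 + 14s + 12 = 0, i.e. 2·(s^2 + 7s + 6) = 0.
Factoring: (s + 6)(s + 1) = 0.

s = -6, -1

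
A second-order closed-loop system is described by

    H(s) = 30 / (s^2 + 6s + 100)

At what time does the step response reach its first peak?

t_p ≈ 0.3293 s

Comparing s^2 + 6s + 100 to s^2 + 2ζωₙs + ωₙ²: ωₙ = 10 rad/s and ζ = 6/(2·10) = 0.3.
ζωₙ = 6/2 = 3, so ω_d = ωₙ√(1−ζ²) = √(ωₙ² − (ζωₙ)²) = √(100 − 3²) = √91 ≈ 9.539 rad/s.
t_p = π/ω_d = π/9.539 ≈ 0.3293 s.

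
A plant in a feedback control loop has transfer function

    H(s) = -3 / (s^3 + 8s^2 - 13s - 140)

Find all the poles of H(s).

s = -5, -7, 4

The poles are the roots of the denominator s^3 + 8s^2 - 13s - 140 = 0.
Trying s = -5: the polynomial evaluates to 0, so (s + 5) is a factor.
Dividing out leaves s^2 + 3s - 28 = 0.
Factoring the quadratic: (s + 7)(s - 4) = 0.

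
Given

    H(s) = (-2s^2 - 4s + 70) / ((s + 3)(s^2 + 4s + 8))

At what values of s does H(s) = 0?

Set the numerator to zero: -2s^2 - 4s + 70 = 0, i.e. -2·(s^2 + 2s - 35) = 0.
Factoring: (s + 7)(s - 5) = 0.

s = -7, 5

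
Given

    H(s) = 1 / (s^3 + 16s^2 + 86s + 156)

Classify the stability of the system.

stable

The denominator s^3 + 16s^2 + 86s + 156 factors as (s^2 + 10s + 26)(s + 6), giving poles at s = -5 + j, -5 - j, -6.
Since all poles lie strictly in the left half-plane, the system is stable.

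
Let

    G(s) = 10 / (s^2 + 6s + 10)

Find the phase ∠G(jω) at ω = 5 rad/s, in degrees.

∠G(j5) ≈ -116.6°

At s = j5: numerator = 10, denominator = -15 + j30.
∠G = ∠num − ∠den = 0° − (116.57°) = -116.6°.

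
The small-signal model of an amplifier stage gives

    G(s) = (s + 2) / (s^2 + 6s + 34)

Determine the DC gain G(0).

G(0) = 1/17 ≈ 0.05882

Set s = 0: G(0) = (2) / (34) = 1/17.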